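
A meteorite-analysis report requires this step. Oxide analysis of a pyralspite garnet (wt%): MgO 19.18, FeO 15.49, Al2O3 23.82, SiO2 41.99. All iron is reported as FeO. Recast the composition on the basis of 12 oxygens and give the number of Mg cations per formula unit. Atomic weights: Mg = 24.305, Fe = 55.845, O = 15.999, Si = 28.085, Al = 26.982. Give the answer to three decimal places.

2.047 Mg apfu

MgO: 19.18/40.304 = 0.47588 mol → 0.47588 mol Mg, 0.47588 mol O.
FeO: 15.49/71.844 = 0.21561 mol → 0.21561 mol Fe, 0.21561 mol O.
Al2O3: 23.82/101.961 = 0.23362 mol → 0.46724 mol Al, 0.70086 mol O.
SiO2: 41.99/60.083 = 0.69887 mol → 0.69887 mol Si, 1.39774 mol O.
Total oxygen = 2.79009 mol. Normalization factor = 12/2.79009 = 4.30094.
Mg per 12 O = 0.47588 × 4.30094 = 2.047.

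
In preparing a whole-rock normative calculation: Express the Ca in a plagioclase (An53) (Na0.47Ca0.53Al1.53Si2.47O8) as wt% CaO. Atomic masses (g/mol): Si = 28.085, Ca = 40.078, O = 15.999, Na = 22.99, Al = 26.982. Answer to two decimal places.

10.98 wt%

Molar mass of Na0.47Ca0.53Al1.53Si2.47O8 = 0.47*22.99 + 0.53*40.078 + 1.53*26.982 + 2.47*28.085 + 8*15.999 = 270.691 g/mol.
Each formula unit contains 0.53 Ca, equivalent to 0.53/1 = 0.5300 mol CaO.
M(CaO) = 1×40.078 + 1×15.999 = 56.077 g/mol.
Mass of CaO per formula unit = 0.5300 × 56.077 = 29.721 g.
CaO wt% = 29.721 / 270.691 × 100 = 10.98%.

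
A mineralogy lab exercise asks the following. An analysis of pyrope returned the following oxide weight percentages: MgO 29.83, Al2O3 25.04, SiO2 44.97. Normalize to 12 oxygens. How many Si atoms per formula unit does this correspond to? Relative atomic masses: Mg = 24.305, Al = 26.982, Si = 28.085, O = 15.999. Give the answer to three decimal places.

MgO (M=40.304): mol = 0.74013; Mg = 0.74013, O = 0.74013.
Al2O3 (M=101.961): mol = 0.24558; Al = 0.49116, O = 0.73674.
SiO2 (M=60.083): mol = 0.74846; Si = 0.74846, O = 1.49692.
ΣO = 2.97379; factor = 12/ΣO = 4.03525.
Si apfu = 0.74846 × 4.03525 = 3.020.

3.020 Si apfu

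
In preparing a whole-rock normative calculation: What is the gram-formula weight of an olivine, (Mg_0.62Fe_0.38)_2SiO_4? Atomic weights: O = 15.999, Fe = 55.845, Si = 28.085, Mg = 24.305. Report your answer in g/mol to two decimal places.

The formula mass is the sum 1.24*24.305 + 0.76*55.845 + 1*28.085 + 4*15.999.

164.66 g/mol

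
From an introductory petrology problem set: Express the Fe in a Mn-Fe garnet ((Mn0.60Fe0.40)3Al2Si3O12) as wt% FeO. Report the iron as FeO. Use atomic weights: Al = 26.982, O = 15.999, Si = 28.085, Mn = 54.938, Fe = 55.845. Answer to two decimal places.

17.38 wt%

Molar mass of (Mn0.60Fe0.40)3Al2Si3O12 = 1.80·54.938 + 1.20·55.845 + 2·26.982 + 3·28.085 + 12·15.999 = 496.109 g/mol.
Each formula unit contains 1.20 Fe, equivalent to 1.20/1 = 1.2000 mol FeO.
M(FeO) = 1×55.845 + 1×15.999 = 71.844 g/mol.
Mass of FeO per formula unit = 1.2000 × 71.844 = 86.213 g.
FeO wt% = 86.213 / 496.109 × 100 = 17.38%.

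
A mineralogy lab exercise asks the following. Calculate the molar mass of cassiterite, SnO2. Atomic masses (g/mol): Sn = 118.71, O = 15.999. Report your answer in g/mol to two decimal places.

150.71 g/mol

Sn: 1 × 118.71 = 118.7100
O: 2 × 15.999 = 31.9980
Summing the contributions gives the formula mass.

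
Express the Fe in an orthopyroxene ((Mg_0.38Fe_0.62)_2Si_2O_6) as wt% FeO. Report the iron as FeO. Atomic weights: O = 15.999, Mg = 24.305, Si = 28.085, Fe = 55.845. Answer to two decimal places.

M((Mg_0.38Fe_0.62)_2Si_2O_6) = 239.884 g/mol; M(FeO) = 71.844 g/mol.
Moles FeO per formula unit = 1.24 Fe ÷ 1 = 1.2400.
FeO fraction = (1.2400 × 71.844) / 239.884 = 89.087/239.884 = 0.3714.

37.14 wt%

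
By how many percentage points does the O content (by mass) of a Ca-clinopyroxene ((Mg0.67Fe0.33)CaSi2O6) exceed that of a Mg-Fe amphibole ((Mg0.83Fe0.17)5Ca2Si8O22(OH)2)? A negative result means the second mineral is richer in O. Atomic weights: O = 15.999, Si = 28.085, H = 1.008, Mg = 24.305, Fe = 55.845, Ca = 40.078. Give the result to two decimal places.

-3.46 percentage points

O in (Mg0.67Fe0.33)CaSi2O6: molar mass 226.955 g/mol; 6×15.999 = 95.994 g → 42.30 wt%.
O in (Mg0.83Fe0.17)5Ca2Si8O22(OH)2: molar mass 839.162 g/mol; 24×15.999 = 383.976 g → 45.76 wt%.
Difference = 42.30 − 45.76 = -3.46 percentage points.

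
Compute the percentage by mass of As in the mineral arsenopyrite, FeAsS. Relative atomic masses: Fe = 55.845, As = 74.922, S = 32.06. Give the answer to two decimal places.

46.01 weight percent

M(FeAsS) = 162.827 g/mol.
As contributes 1 × 74.922 = 74.922 g per mole.
74.922/162.827 = 0.4601 → 46.01%.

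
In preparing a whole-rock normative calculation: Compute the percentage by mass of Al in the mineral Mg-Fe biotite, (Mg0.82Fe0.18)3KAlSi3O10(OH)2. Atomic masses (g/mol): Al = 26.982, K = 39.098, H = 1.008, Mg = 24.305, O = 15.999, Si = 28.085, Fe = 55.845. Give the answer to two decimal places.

6.21 mass %

Molar mass of (Mg0.82Fe0.18)3KAlSi3O10(OH)2: 2.46·24.305 + 0.54·55.845 + 1·39.098 + 1·26.982 + 3·28.085 + 12·15.999 + 2·1.008 = 434.286 g/mol.
Mass of Al per formula unit: 1 × 26.982 = 26.982 g.
Weight fraction Al = 26.982 / 434.286 = 0.0621.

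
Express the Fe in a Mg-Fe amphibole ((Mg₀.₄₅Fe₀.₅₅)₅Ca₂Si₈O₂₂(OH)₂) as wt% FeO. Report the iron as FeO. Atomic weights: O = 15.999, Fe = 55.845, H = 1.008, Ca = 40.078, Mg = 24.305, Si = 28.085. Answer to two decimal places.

Formula mass = 899.088 g/mol.
2.75 Fe → 2.7500 mol FeO per formula unit; M(FeO) = 71.844, so FeO mass = 197.571 g.
197.571/899.088 × 100 = 21.97 wt%.

21.97 wt%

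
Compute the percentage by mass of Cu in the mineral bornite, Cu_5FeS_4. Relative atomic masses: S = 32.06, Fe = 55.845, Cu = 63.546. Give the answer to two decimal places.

Molar mass of Cu_5FeS_4: 5*63.546 + 1*55.845 + 4*32.06 = 501.815 g/mol.
Mass of Cu per formula unit: 5 × 63.546 = 317.730 g.
Weight fraction Cu = 317.730 / 501.815 = 0.6332.

63.32 wt%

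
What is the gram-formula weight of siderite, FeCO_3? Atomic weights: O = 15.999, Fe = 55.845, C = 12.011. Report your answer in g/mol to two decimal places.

115.85 g/mol

The formula mass is the sum 1(55.845) + 1(12.011) + 3(15.999).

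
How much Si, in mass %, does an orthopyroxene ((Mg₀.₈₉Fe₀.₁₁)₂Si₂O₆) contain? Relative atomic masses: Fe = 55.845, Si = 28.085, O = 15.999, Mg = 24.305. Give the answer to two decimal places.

Formula mass = 1.78*24.305 + 0.22*55.845 + 2*28.085 + 6*15.999 = 207.713 g/mol, of which 56.170 g is Si.
So Si makes up 56.170/207.713 = 0.2704 of the mass, i.e. 27.04%.

27.04 mass %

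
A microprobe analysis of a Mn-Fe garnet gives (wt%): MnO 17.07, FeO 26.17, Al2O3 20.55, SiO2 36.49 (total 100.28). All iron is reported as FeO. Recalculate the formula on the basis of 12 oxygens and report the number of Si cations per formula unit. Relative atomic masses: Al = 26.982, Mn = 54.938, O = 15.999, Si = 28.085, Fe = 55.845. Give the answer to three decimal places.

17.07 wt% MnO ÷ 70.937 g/mol = 0.24064 mol, giving 0.24064 Mn and 0.24064 O.
26.17 wt% FeO ÷ 71.844 g/mol = 0.36426 mol, giving 0.36426 Fe and 0.36426 O.
20.55 wt% Al2O3 ÷ 101.961 g/mol = 0.20155 mol, giving 0.40310 Al and 0.60465 O.
36.49 wt% SiO2 ÷ 60.083 g/mol = 0.60733 mol, giving 0.60733 Si and 1.21466 O.
Oxygen sums to 2.42421; scaling by 12/2.42421 = 4.95007 puts the formula on 12 O.
Si: 0.60733 × 4.95007 = 3.006 atoms per formula unit.

3.006 Si apfu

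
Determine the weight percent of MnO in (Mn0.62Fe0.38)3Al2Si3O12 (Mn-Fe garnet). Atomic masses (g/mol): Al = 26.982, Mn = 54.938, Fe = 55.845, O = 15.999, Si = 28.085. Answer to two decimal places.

M((Mn0.62Fe0.38)3Al2Si3O12) = 496.055 g/mol; M(MnO) = 70.937 g/mol.
Moles MnO per formula unit = 1.86 Mn ÷ 1 = 1.8600.
MnO fraction = (1.8600 × 70.937) / 496.055 = 131.943/496.055 = 0.2660.

26.60 wt%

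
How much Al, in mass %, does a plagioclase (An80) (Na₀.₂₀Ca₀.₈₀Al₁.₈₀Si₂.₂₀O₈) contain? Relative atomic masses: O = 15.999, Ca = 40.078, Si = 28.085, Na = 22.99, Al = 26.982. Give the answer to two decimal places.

17.66 mass %

Molar mass of Na₀.₂₀Ca₀.₈₀Al₁.₈₀Si₂.₂₀O₈: 0.20*22.99 + 0.80*40.078 + 1.80*26.982 + 2.20*28.085 + 8*15.999 = 275.007 g/mol.
Mass of Al per formula unit: 1.80 × 26.982 = 48.568 g.
Weight fraction Al = 48.568 / 275.007 = 0.1766.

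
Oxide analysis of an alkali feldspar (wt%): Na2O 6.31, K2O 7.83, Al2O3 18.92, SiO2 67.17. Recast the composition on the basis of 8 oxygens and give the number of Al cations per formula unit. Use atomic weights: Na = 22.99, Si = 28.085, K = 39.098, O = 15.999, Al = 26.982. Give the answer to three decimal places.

Na2O: 6.31/61.979 = 0.10181 mol → 0.20362 mol Na, 0.10181 mol O.
K2O: 7.83/94.195 = 0.08313 mol → 0.16626 mol K, 0.08313 mol O.
Al2O3: 18.92/101.961 = 0.18556 mol → 0.37112 mol Al, 0.55668 mol O.
SiO2: 67.17/60.083 = 1.11795 mol → 1.11795 mol Si, 2.23590 mol O.
Total oxygen = 2.97752 mol. Normalization factor = 8/2.97752 = 2.68680.
Al per 8 O = 0.37112 × 2.68680 = 0.997.

0.997 Al apfu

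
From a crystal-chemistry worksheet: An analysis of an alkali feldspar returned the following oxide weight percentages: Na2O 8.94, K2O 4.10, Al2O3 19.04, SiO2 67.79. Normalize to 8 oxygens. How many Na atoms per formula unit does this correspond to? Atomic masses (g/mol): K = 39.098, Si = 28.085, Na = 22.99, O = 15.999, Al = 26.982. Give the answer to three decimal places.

Na2O (M=61.979): mol = 0.14424; Na = 0.28848, O = 0.14424.
K2O (M=94.195): mol = 0.04353; K = 0.08706, O = 0.04353.
Al2O3 (M=101.961): mol = 0.18674; Al = 0.37348, O = 0.56022.
SiO2 (M=60.083): mol = 1.12827; Si = 1.12827, O = 2.25654.
ΣO = 3.00453; factor = 8/ΣO = 2.66265.
Na apfu = 0.28848 × 2.66265 = 0.768.

0.768 Na apfu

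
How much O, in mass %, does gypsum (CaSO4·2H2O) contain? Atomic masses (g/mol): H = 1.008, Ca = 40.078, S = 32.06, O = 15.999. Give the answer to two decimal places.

Molar mass of CaSO4·2H2O: 1*40.078 + 1*32.06 + 6*15.999 + 4*1.008 = 172.164 g/mol.
Mass of O per formula unit: 6 × 15.999 = 95.994 g.
Weight fraction O = 95.994 / 172.164 = 0.5576.

55.76 mass %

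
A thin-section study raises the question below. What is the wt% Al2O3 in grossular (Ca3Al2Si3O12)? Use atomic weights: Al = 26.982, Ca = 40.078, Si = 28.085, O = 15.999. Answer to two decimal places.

M(Ca3Al2Si3O12) = 450.441 g/mol; M(Al2O3) = 101.961 g/mol.
Moles Al2O3 per formula unit = 2 Al ÷ 2 = 1.0000.
Al2O3 fraction = (1.0000 × 101.961) / 450.441 = 101.961/450.441 = 0.2264.

22.64 wt%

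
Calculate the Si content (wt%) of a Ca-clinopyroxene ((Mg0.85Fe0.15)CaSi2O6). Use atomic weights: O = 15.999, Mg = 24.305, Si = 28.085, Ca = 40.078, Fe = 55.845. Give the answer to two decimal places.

25.38 wt%

Formula mass = 0.85*24.305 + 0.15*55.845 + 1*40.078 + 2*28.085 + 6*15.999 = 221.278 g/mol, of which 56.170 g is Si.
So Si makes up 56.170/221.278 = 0.2538 of the mass, i.e. 25.38%.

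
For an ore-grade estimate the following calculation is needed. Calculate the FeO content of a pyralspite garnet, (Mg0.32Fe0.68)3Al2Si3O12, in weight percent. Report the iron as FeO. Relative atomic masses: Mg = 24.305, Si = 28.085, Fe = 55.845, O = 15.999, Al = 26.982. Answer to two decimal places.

M((Mg0.32Fe0.68)3Al2Si3O12) = 467.464 g/mol; M(FeO) = 71.844 g/mol.
Moles FeO per formula unit = 2.04 Fe ÷ 1 = 2.0400.
FeO fraction = (2.0400 × 71.844) / 467.464 = 146.562/467.464 = 0.3135.

31.35 wt%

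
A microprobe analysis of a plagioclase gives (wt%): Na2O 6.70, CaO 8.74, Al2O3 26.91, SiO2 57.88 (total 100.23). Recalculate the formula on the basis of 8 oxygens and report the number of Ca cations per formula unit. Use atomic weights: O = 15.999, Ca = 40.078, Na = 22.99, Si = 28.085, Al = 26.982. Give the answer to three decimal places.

0.418 Ca apfu

Na2O: 6.70/61.979 = 0.10810 mol → 0.21620 mol Na, 0.10810 mol O.
CaO: 8.74/56.077 = 0.15586 mol → 0.15586 mol Ca, 0.15586 mol O.
Al2O3: 26.91/101.961 = 0.26392 mol → 0.52784 mol Al, 0.79176 mol O.
SiO2: 57.88/60.083 = 0.96333 mol → 0.96333 mol Si, 1.92666 mol O.
Total oxygen = 2.98238 mol. Normalization factor = 8/2.98238 = 2.68242.
Ca per 8 O = 0.15586 × 2.68242 = 0.418.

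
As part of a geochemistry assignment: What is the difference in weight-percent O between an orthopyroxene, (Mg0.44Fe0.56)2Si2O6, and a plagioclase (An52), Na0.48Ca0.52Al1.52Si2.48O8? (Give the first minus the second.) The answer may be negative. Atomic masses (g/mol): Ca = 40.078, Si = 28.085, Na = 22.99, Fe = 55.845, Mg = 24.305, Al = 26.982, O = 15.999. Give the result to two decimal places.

-6.65 percentage points

O in (Mg0.44Fe0.56)2Si2O6: molar mass 236.099 g/mol; 6×15.999 = 95.994 g → 40.66 wt%.
O in Na0.48Ca0.52Al1.52Si2.48O8: molar mass 270.531 g/mol; 8×15.999 = 127.992 g → 47.31 wt%.
Difference = 40.66 − 47.31 = -6.65 percentage points.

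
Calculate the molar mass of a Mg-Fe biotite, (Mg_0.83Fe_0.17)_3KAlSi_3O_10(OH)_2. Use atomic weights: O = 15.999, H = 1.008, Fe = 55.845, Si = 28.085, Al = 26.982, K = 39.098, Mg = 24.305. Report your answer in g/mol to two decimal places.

The formula mass is the sum 2.49×24.305 + 0.51×55.845 + 1×39.098 + 1×26.982 + 3×28.085 + 12×15.999 + 2×1.008.

433.34 g/mol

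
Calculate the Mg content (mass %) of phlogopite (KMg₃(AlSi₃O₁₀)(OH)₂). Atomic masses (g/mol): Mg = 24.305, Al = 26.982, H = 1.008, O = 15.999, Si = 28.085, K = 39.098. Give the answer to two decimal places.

Formula mass = 1×39.098 + 3×24.305 + 1×26.982 + 3×28.085 + 12×15.999 + 2×1.008 = 417.254 g/mol, of which 72.915 g is Mg.
So Mg makes up 72.915/417.254 = 0.1747 of the mass, i.e. 17.47%.

17.47 mass %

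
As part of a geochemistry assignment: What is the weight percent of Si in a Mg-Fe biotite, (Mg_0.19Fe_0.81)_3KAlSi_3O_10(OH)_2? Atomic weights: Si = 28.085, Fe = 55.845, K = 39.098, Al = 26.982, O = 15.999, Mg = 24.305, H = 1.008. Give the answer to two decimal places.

Molar mass of (Mg_0.19Fe_0.81)_3KAlSi_3O_10(OH)_2: 0.57*24.305 + 2.43*55.845 + 1*39.098 + 1*26.982 + 3*28.085 + 12*15.999 + 2*1.008 = 493.896 g/mol.
Mass of Si per formula unit: 3 × 28.085 = 84.255 g.
Weight fraction Si = 84.255 / 493.896 = 0.1706.

17.06 wt%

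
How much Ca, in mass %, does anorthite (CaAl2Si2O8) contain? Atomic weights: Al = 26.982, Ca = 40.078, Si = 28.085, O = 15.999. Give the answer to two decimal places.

14.41 mass %

Formula mass = 1×40.078 + 2×26.982 + 2×28.085 + 8×15.999 = 278.204 g/mol, of which 40.078 g is Ca.
So Ca makes up 40.078/278.204 = 0.1441 of the mass, i.e. 14.41%.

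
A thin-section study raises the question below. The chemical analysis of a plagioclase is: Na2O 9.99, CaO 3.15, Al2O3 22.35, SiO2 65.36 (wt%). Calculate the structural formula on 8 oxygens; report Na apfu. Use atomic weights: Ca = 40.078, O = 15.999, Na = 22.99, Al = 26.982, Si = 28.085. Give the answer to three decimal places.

9.99 wt% Na2O ÷ 61.979 g/mol = 0.16118 mol, giving 0.32236 Na and 0.16118 O.
3.15 wt% CaO ÷ 56.077 g/mol = 0.05617 mol, giving 0.05617 Ca and 0.05617 O.
22.35 wt% Al2O3 ÷ 101.961 g/mol = 0.21920 mol, giving 0.43840 Al and 0.65760 O.
65.36 wt% SiO2 ÷ 60.083 g/mol = 1.08783 mol, giving 1.08783 Si and 2.17566 O.
Oxygen sums to 3.05061; scaling by 8/3.05061 = 2.62243 puts the formula on 8 O.
Na: 0.32236 × 2.62243 = 0.845 atoms per formula unit.

0.845 Na apfu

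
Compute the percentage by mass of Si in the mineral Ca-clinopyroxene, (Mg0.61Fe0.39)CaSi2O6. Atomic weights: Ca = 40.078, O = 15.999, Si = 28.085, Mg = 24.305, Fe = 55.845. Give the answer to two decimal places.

24.54 mass %

M((Mg0.61Fe0.39)CaSi2O6) = 228.848 g/mol.
Si contributes 2 × 28.085 = 56.170 g per mole.
56.170/228.848 = 0.2454 → 24.54%.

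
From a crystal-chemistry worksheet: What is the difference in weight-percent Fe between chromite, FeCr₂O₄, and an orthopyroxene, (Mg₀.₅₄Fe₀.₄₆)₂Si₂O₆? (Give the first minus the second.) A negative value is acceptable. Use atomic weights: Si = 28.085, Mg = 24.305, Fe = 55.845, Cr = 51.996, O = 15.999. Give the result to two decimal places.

First mineral: 55.845 g Fe in 223.833 g formula = 24.95 wt% Fe.
Second mineral: 51.377 g Fe in 229.791 g formula = 22.36 wt% Fe.
24.95% − 22.36% gives a difference of 2.59 percentage points.

2.59 percentage points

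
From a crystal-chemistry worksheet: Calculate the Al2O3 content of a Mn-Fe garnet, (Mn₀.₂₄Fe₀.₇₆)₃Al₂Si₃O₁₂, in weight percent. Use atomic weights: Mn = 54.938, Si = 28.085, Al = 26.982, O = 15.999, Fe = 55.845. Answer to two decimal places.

Molar mass of (Mn₀.₂₄Fe₀.₇₆)₃Al₂Si₃O₁₂ = 0.72·54.938 + 2.28·55.845 + 2·26.982 + 3·28.085 + 12·15.999 = 497.089 g/mol.
Each formula unit contains 2 Al, equivalent to 2/2 = 1.0000 mol Al2O3.
M(Al2O3) = 2×26.982 + 3×15.999 = 101.961 g/mol.
Mass of Al2O3 per formula unit = 1.0000 × 101.961 = 101.961 g.
Al2O3 wt% = 101.961 / 497.089 × 100 = 20.51%.

20.51 wt%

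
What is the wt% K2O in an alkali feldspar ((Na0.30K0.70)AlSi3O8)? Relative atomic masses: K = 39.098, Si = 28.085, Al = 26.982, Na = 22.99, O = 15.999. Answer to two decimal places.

M((Na0.30K0.70)AlSi3O8) = 273.495 g/mol; M(K2O) = 94.195 g/mol.
Moles K2O per formula unit = 0.70 K ÷ 2 = 0.3500.
K2O fraction = (0.3500 × 94.195) / 273.495 = 32.968/273.495 = 0.1205.

12.05 wt%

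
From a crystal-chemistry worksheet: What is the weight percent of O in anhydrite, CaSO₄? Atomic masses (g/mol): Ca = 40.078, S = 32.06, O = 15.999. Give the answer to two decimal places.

47.01 mass %

Formula mass = 1×40.078 + 1×32.06 + 4×15.999 = 136.134 g/mol, of which 63.996 g is O.
So O makes up 63.996/136.134 = 0.4701 of the mass, i.e. 47.01%.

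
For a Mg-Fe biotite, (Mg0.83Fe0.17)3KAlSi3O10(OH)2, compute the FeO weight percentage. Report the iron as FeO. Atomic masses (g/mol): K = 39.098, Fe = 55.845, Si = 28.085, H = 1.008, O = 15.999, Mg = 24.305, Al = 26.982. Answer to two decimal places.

8.46 wt%

Molar mass of (Mg0.83Fe0.17)3KAlSi3O10(OH)2 = 2.49·24.305 + 0.51·55.845 + 1·39.098 + 1·26.982 + 3·28.085 + 12·15.999 + 2·1.008 = 433.339 g/mol.
Each formula unit contains 0.51 Fe, equivalent to 0.51/1 = 0.5100 mol FeO.
M(FeO) = 1×55.845 + 1×15.999 = 71.844 g/mol.
Mass of FeO per formula unit = 0.5100 × 71.844 = 36.640 g.
FeO wt% = 36.640 / 433.339 × 100 = 8.46%.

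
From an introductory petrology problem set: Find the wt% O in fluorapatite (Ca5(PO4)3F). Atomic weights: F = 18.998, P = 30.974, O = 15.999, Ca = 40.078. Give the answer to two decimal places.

Molar mass of Ca5(PO4)3F: 5×40.078 + 3×30.974 + 12×15.999 + 1×18.998 = 504.298 g/mol.
Mass of O per formula unit: 12 × 15.999 = 191.988 g.
Weight fraction O = 191.988 / 504.298 = 0.3807.

38.07 wt%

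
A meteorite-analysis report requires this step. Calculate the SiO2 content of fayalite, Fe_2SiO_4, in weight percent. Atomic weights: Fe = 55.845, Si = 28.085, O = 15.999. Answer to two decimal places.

29.49 wt%

M(Fe_2SiO_4) = 203.771 g/mol; M(SiO2) = 60.083 g/mol.
Moles SiO2 per formula unit = 1 Si ÷ 1 = 1.0000.
SiO2 fraction = (1.0000 × 60.083) / 203.771 = 60.083/203.771 = 0.2949.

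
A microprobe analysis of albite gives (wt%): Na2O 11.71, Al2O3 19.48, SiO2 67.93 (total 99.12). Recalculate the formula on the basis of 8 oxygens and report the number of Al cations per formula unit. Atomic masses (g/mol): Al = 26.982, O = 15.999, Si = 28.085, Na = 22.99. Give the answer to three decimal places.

1.011 Al apfu

11.71 wt% Na2O ÷ 61.979 g/mol = 0.18893 mol, giving 0.37786 Na and 0.18893 O.
19.48 wt% Al2O3 ÷ 101.961 g/mol = 0.19105 mol, giving 0.38210 Al and 0.57315 O.
67.93 wt% SiO2 ÷ 60.083 g/mol = 1.13060 mol, giving 1.13060 Si and 2.26120 O.
Oxygen sums to 3.02328; scaling by 8/3.02328 = 2.64613 puts the formula on 8 O.
Al: 0.38210 × 2.64613 = 1.011 atoms per formula unit.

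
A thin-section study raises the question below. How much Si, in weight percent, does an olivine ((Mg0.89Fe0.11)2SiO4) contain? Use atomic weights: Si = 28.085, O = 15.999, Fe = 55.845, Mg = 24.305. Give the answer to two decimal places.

19.02 weight percent

Molar mass of (Mg0.89Fe0.11)2SiO4: 1.78×24.305 + 0.22×55.845 + 1×28.085 + 4×15.999 = 147.630 g/mol.
Mass of Si per formula unit: 1 × 28.085 = 28.085 g.
Weight fraction Si = 28.085 / 147.630 = 0.1902.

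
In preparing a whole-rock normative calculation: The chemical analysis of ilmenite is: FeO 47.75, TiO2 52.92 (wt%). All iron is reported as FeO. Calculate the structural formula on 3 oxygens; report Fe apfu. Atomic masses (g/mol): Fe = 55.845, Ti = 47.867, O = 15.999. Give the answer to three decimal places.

FeO: 47.75/71.844 = 0.66463 mol → 0.66463 mol Fe, 0.66463 mol O.
TiO2: 52.92/79.865 = 0.66262 mol → 0.66262 mol Ti, 1.32524 mol O.
Total oxygen = 1.98987 mol. Normalization factor = 3/1.98987 = 1.50764.
Fe per 3 O = 0.66463 × 1.50764 = 1.002.

1.002 Fe apfu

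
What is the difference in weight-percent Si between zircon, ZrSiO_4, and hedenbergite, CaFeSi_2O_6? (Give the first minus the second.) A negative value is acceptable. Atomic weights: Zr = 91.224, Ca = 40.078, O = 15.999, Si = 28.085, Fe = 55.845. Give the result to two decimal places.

-7.32 percentage points

M(ZrSiO_4) = 183.305 g/mol, so wt% Si = 28.085/183.305 × 100 = 15.32%.
M(CaFeSi_2O_6) = 248.087 g/mol, so wt% Si = 56.170/248.087 × 100 = 22.64%.
15.32 − 22.64 = -7.32 pp.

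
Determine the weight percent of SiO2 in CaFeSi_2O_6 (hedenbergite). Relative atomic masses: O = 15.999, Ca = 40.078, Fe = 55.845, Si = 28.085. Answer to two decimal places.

48.44 wt%

Formula mass = 248.087 g/mol.
2 Si → 2.0000 mol SiO2 per formula unit; M(SiO2) = 60.083, so SiO2 mass = 120.166 g.
120.166/248.087 × 100 = 48.44 wt%.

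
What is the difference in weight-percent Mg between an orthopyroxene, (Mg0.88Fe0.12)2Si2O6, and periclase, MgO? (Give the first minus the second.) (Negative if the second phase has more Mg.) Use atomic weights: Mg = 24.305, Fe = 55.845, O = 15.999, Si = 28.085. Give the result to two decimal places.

-39.77 percentage points

Mg in (Mg0.88Fe0.12)2Si2O6: molar mass 208.344 g/mol; 1.76×24.305 = 42.777 g → 20.53 wt%.
Mg in MgO: molar mass 40.304 g/mol; 1×24.305 = 24.305 g → 60.30 wt%.
Difference = 20.53 − 60.30 = -39.77 percentage points.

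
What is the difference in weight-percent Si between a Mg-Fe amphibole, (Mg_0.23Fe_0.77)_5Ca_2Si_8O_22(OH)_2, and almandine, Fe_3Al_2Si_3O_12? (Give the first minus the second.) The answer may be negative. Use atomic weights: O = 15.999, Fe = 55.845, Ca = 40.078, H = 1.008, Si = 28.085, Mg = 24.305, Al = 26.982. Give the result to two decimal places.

Si in (Mg_0.23Fe_0.77)_5Ca_2Si_8O_22(OH)_2: molar mass 933.782 g/mol; 8×28.085 = 224.680 g → 24.06 wt%.
Si in Fe_3Al_2Si_3O_12: molar mass 497.742 g/mol; 3×28.085 = 84.255 g → 16.93 wt%.
Difference = 24.06 − 16.93 = 7.13 percentage points.

7.13 percentage points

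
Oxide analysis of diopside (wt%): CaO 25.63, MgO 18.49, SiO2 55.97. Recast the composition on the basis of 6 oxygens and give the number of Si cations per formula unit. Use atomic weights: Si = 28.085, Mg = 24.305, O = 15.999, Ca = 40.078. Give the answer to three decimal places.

CaO (M=56.077): mol = 0.45705; Ca = 0.45705, O = 0.45705.
MgO (M=40.304): mol = 0.45876; Mg = 0.45876, O = 0.45876.
SiO2 (M=60.083): mol = 0.93154; Si = 0.93154, O = 1.86308.
ΣO = 2.77889; factor = 6/ΣO = 2.15914.
Si apfu = 0.93154 × 2.15914 = 2.011.

2.011 Si apfu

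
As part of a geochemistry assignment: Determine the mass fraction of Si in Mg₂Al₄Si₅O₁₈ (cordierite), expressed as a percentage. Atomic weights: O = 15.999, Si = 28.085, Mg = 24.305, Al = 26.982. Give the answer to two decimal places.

24.01 wt%

Molar mass of Mg₂Al₄Si₅O₁₈: 2·24.305 + 4·26.982 + 5·28.085 + 18·15.999 = 584.945 g/mol.
Mass of Si per formula unit: 5 × 28.085 = 140.425 g.
Weight fraction Si = 140.425 / 584.945 = 0.2401.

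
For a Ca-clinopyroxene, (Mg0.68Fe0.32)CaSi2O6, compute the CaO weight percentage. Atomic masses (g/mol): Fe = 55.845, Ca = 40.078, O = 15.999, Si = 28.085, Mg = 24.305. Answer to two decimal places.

24.74 wt%

Formula mass = 226.640 g/mol.
1 Ca → 1.0000 mol CaO per formula unit; M(CaO) = 56.077, so CaO mass = 56.077 g.
56.077/226.640 × 100 = 24.74 wt%.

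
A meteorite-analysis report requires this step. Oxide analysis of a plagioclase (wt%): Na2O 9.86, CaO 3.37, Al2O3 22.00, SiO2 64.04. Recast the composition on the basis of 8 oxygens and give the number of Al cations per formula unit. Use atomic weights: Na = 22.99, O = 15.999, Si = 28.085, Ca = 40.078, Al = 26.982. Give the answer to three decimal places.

1.151 Al apfu

Na2O: 9.86/61.979 = 0.15909 mol → 0.31818 mol Na, 0.15909 mol O.
CaO: 3.37/56.077 = 0.06010 mol → 0.06010 mol Ca, 0.06010 mol O.
Al2O3: 22.00/101.961 = 0.21577 mol → 0.43154 mol Al, 0.64731 mol O.
SiO2: 64.04/60.083 = 1.06586 mol → 1.06586 mol Si, 2.13172 mol O.
Total oxygen = 2.99822 mol. Normalization factor = 8/2.99822 = 2.66825.
Al per 8 O = 0.43154 × 2.66825 = 1.151.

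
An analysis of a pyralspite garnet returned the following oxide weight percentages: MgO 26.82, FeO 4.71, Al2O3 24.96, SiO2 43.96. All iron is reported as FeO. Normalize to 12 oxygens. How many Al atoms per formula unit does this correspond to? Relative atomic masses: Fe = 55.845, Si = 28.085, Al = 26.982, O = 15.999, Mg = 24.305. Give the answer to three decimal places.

MgO (M=40.304): mol = 0.66544; Mg = 0.66544, O = 0.66544.
FeO (M=71.844): mol = 0.06556; Fe = 0.06556, O = 0.06556.
Al2O3 (M=101.961): mol = 0.24480; Al = 0.48960, O = 0.73440.
SiO2 (M=60.083): mol = 0.73165; Si = 0.73165, O = 1.46330.
ΣO = 2.92870; factor = 12/ΣO = 4.09738.
Al apfu = 0.48960 × 4.09738 = 2.006.

2.006 Al apfu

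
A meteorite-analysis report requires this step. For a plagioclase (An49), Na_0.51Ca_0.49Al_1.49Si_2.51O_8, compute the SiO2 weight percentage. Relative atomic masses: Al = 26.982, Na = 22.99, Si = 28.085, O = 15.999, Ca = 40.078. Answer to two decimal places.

M(Na_0.51Ca_0.49Al_1.49Si_2.51O_8) = 270.052 g/mol; M(SiO2) = 60.083 g/mol.
Moles SiO2 per formula unit = 2.51 Si ÷ 1 = 2.5100.
SiO2 fraction = (2.5100 × 60.083) / 270.052 = 150.808/270.052 = 0.5584.

55.84 wt%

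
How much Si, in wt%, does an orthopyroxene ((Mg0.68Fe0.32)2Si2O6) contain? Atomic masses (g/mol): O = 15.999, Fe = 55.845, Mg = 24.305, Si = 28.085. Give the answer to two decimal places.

25.42 wt%

Formula mass = 1.36·24.305 + 0.64·55.845 + 2·28.085 + 6·15.999 = 220.960 g/mol, of which 56.170 g is Si.
So Si makes up 56.170/220.960 = 0.2542 of the mass, i.e. 25.42%.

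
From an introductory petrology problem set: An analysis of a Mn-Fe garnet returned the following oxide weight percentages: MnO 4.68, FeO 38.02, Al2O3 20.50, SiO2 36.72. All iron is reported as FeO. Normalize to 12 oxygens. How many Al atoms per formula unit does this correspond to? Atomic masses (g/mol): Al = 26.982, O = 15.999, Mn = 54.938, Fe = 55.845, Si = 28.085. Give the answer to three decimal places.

MnO (M=70.937): mol = 0.06597; Mn = 0.06597, O = 0.06597.
FeO (M=71.844): mol = 0.52920; Fe = 0.52920, O = 0.52920.
Al2O3 (M=101.961): mol = 0.20106; Al = 0.40212, O = 0.60318.
SiO2 (M=60.083): mol = 0.61115; Si = 0.61115, O = 1.22230.
ΣO = 2.42065; factor = 12/ΣO = 4.95735.
Al apfu = 0.40212 × 4.95735 = 1.993.

1.993 Al apfu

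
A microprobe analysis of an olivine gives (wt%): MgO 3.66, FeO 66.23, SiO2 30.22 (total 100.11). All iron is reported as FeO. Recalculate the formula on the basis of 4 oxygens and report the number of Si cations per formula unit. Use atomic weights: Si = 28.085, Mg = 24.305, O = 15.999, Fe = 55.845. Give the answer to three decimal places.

0.997 Si apfu

3.66 wt% MgO ÷ 40.304 g/mol = 0.09081 mol, giving 0.09081 Mg and 0.09081 O.
66.23 wt% FeO ÷ 71.844 g/mol = 0.92186 mol, giving 0.92186 Fe and 0.92186 O.
30.22 wt% SiO2 ÷ 60.083 g/mol = 0.50297 mol, giving 0.50297 Si and 1.00594 O.
Oxygen sums to 2.01861; scaling by 4/2.01861 = 1.98156 puts the formula on 4 O.
Si: 0.50297 × 1.98156 = 0.997 atoms per formula unit.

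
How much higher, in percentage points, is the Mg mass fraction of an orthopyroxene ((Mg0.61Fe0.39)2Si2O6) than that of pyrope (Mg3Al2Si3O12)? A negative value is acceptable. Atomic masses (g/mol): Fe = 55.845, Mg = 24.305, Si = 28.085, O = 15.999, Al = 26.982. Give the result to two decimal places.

-4.93 percentage points

Mg in (Mg0.61Fe0.39)2Si2O6: molar mass 225.375 g/mol; 1.22×24.305 = 29.652 g → 13.16 wt%.
Mg in Mg3Al2Si3O12: molar mass 403.122 g/mol; 3×24.305 = 72.915 g → 18.09 wt%.
Difference = 13.16 − 18.09 = -4.93 percentage points.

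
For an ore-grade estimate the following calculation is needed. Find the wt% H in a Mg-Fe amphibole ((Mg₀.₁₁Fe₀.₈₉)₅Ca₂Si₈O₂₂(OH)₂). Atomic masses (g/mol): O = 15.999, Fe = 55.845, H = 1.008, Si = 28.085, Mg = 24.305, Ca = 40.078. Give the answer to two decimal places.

Molar mass of (Mg₀.₁₁Fe₀.₈₉)₅Ca₂Si₈O₂₂(OH)₂: 0.55·24.305 + 4.45·55.845 + 2·40.078 + 8·28.085 + 24·15.999 + 2·1.008 = 952.706 g/mol.
Mass of H per formula unit: 2 × 1.008 = 2.016 g.
Weight fraction H = 2.016 / 952.706 = 0.0021.

0.21 wt%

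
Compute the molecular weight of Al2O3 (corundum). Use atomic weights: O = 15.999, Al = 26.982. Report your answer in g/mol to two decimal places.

101.96 g/mol

M = 2*26.982 + 3*15.999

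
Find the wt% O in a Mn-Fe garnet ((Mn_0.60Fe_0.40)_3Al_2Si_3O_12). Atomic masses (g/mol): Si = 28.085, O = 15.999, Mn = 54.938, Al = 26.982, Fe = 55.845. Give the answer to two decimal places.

Molar mass of (Mn_0.60Fe_0.40)_3Al_2Si_3O_12: 1.80·54.938 + 1.20·55.845 + 2·26.982 + 3·28.085 + 12·15.999 = 496.109 g/mol.
Mass of O per formula unit: 12 × 15.999 = 191.988 g.
Weight fraction O = 191.988 / 496.109 = 0.3870.

38.70 weight percent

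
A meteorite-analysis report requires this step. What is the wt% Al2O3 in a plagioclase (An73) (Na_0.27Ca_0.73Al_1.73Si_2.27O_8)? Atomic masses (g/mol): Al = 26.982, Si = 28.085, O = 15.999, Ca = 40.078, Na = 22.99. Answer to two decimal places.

32.20 wt%

Formula mass = 273.888 g/mol.
1.73 Al → 0.8650 mol Al2O3 per formula unit; M(Al2O3) = 101.961, so Al2O3 mass = 88.196 g.
88.196/273.888 × 100 = 32.20 wt%.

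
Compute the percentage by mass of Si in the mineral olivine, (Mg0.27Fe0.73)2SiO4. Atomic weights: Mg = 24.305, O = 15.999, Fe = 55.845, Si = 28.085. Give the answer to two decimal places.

15.04 mass %

M((Mg0.27Fe0.73)2SiO4) = 186.739 g/mol.
Si contributes 1 × 28.085 = 28.085 g per mole.
28.085/186.739 = 0.1504 → 15.04%.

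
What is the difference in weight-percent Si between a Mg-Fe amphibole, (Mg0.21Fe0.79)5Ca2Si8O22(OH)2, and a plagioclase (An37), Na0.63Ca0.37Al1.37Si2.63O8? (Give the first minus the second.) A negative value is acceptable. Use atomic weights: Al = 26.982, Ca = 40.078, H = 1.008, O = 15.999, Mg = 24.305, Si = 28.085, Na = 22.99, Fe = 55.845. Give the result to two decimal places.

-3.57 percentage points

First mineral: 224.680 g Si in 936.936 g formula = 23.98 wt% Si.
Second mineral: 73.864 g Si in 268.133 g formula = 27.55 wt% Si.
23.98% − 27.55% gives a difference of -3.57 percentage points.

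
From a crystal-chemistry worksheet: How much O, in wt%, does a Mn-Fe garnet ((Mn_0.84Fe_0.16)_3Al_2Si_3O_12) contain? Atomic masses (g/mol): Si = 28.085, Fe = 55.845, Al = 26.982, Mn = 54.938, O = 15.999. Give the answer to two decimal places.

Formula mass = 2.52·54.938 + 0.48·55.845 + 2·26.982 + 3·28.085 + 12·15.999 = 495.456 g/mol, of which 191.988 g is O.
So O makes up 191.988/495.456 = 0.3875 of the mass, i.e. 38.75%.

38.75 wt%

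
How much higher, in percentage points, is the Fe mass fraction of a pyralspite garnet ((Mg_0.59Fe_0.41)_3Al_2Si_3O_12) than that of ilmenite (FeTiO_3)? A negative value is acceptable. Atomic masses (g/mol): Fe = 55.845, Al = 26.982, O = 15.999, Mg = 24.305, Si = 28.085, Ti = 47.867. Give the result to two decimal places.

M((Mg_0.59Fe_0.41)_3Al_2Si_3O_12) = 441.916 g/mol, so wt% Fe = 68.689/441.916 × 100 = 15.54%.
M(FeTiO_3) = 151.709 g/mol, so wt% Fe = 55.845/151.709 × 100 = 36.81%.
15.54 − 36.81 = -21.27 pp.

-21.27 percentage points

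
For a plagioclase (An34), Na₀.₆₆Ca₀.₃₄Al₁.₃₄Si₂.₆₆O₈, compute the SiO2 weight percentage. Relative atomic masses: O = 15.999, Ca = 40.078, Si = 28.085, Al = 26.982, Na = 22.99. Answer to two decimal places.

59.71 wt%

M(Na₀.₆₆Ca₀.₃₄Al₁.₃₄Si₂.₆₆O₈) = 267.654 g/mol; M(SiO2) = 60.083 g/mol.
Moles SiO2 per formula unit = 2.66 Si ÷ 1 = 2.6600.
SiO2 fraction = (2.6600 × 60.083) / 267.654 = 159.821/267.654 = 0.5971.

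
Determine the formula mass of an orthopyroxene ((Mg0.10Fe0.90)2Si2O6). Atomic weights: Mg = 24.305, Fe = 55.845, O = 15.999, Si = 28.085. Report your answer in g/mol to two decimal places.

257.55 g/mol

M = 0.20*24.305 + 1.80*55.845 + 2*28.085 + 6*15.999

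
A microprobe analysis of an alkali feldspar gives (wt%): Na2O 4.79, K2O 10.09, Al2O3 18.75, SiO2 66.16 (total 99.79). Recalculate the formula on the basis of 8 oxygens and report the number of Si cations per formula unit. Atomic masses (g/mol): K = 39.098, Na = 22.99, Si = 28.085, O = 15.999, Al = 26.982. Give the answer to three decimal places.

2.998 Si apfu

4.79 wt% Na2O ÷ 61.979 g/mol = 0.07728 mol, giving 0.15456 Na and 0.07728 O.
10.09 wt% K2O ÷ 94.195 g/mol = 0.10712 mol, giving 0.21424 K and 0.10712 O.
18.75 wt% Al2O3 ÷ 101.961 g/mol = 0.18389 mol, giving 0.36778 Al and 0.55167 O.
66.16 wt% SiO2 ÷ 60.083 g/mol = 1.10114 mol, giving 1.10114 Si and 2.20228 O.
Oxygen sums to 2.93835; scaling by 8/2.93835 = 2.72262 puts the formula on 8 O.
Si: 1.10114 × 2.72262 = 2.998 atoms per formula unit.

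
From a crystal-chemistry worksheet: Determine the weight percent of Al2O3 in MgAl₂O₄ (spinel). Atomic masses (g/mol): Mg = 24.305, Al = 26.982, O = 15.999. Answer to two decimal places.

Molar mass of MgAl₂O₄ = 1·24.305 + 2·26.982 + 4·15.999 = 142.265 g/mol.
Each formula unit contains 2 Al, equivalent to 2/2 = 1.0000 mol Al2O3.
M(Al2O3) = 2×26.982 + 3×15.999 = 101.961 g/mol.
Mass of Al2O3 per formula unit = 1.0000 × 101.961 = 101.961 g.
Al2O3 wt% = 101.961 / 142.265 × 100 = 71.67%.

71.67 wt%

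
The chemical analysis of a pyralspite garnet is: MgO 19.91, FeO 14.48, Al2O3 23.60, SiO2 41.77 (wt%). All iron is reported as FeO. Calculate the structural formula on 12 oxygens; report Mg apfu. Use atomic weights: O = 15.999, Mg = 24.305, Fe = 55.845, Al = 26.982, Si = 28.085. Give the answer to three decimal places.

2.132 Mg apfu

19.91 wt% MgO ÷ 40.304 g/mol = 0.49400 mol, giving 0.49400 Mg and 0.49400 O.
14.48 wt% FeO ÷ 71.844 g/mol = 0.20155 mol, giving 0.20155 Fe and 0.20155 O.
23.60 wt% Al2O3 ÷ 101.961 g/mol = 0.23146 mol, giving 0.46292 Al and 0.69438 O.
41.77 wt% SiO2 ÷ 60.083 g/mol = 0.69520 mol, giving 0.69520 Si and 1.39040 O.
Oxygen sums to 2.78033; scaling by 12/2.78033 = 4.31603 puts the formula on 12 O.
Mg: 0.49400 × 4.31603 = 2.132 atoms per formula unit.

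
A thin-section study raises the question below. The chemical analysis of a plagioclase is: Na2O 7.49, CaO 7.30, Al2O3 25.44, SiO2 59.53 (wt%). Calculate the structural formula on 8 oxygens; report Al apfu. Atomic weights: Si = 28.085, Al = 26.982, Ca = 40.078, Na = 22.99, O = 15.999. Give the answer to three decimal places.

1.339 Al apfu

Na2O (M=61.979): mol = 0.12085; Na = 0.24170, O = 0.12085.
CaO (M=56.077): mol = 0.13018; Ca = 0.13018, O = 0.13018.
Al2O3 (M=101.961): mol = 0.24951; Al = 0.49902, O = 0.74853.
SiO2 (M=60.083): mol = 0.99080; Si = 0.99080, O = 1.98160.
ΣO = 2.98116; factor = 8/ΣO = 2.68352.
Al apfu = 0.49902 × 2.68352 = 1.339.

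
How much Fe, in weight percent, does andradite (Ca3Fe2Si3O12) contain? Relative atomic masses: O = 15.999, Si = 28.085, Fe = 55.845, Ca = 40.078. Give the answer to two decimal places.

21.98 weight percent

M(Ca3Fe2Si3O12) = 508.167 g/mol.
Fe contributes 2 × 55.845 = 111.690 g per mole.
111.690/508.167 = 0.2198 → 21.98%.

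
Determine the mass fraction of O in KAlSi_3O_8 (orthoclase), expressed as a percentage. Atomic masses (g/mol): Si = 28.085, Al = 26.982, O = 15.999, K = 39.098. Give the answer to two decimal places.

45.99 mass %

Formula mass = 1·39.098 + 1·26.982 + 3·28.085 + 8·15.999 = 278.327 g/mol, of which 127.992 g is O.
So O makes up 127.992/278.327 = 0.4599 of the mass, i.e. 45.99%.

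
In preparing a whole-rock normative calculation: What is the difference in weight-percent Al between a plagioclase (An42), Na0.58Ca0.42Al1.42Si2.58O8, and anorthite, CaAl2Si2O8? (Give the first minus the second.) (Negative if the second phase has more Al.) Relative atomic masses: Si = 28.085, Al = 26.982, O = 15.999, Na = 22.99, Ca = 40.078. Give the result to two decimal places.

-5.15 percentage points

Al in Na0.58Ca0.42Al1.42Si2.58O8: molar mass 268.933 g/mol; 1.42×26.982 = 38.314 g → 14.25 wt%.
Al in CaAl2Si2O8: molar mass 278.204 g/mol; 2×26.982 = 53.964 g → 19.40 wt%.
Difference = 14.25 − 19.40 = -5.15 percentage points.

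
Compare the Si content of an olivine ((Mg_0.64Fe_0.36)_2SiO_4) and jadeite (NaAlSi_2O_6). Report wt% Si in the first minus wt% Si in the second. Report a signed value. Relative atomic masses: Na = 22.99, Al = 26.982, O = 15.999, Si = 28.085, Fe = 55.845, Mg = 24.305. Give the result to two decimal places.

M((Mg_0.64Fe_0.36)_2SiO_4) = 163.400 g/mol, so wt% Si = 28.085/163.400 × 100 = 17.19%.
M(NaAlSi_2O_6) = 202.136 g/mol, so wt% Si = 56.170/202.136 × 100 = 27.79%.
17.19 − 27.79 = -10.60 pp.

-10.60 percentage points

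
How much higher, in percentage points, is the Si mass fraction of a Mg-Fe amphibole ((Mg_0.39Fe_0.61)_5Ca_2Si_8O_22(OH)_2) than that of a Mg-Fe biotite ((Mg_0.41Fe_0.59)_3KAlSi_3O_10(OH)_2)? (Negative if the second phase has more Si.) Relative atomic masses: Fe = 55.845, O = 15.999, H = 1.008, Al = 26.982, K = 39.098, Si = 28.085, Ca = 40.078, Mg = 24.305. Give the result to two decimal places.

First mineral: 224.680 g Si in 908.550 g formula = 24.73 wt% Si.
Second mineral: 84.255 g Si in 473.080 g formula = 17.81 wt% Si.
24.73% − 17.81% gives a difference of 6.92 percentage points.

6.92 percentage points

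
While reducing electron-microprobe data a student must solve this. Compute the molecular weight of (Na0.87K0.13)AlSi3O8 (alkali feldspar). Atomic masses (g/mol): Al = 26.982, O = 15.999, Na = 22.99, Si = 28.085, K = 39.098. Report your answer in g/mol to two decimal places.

The formula mass is the sum 0.87×22.99 + 0.13×39.098 + 1×26.982 + 3×28.085 + 8×15.999.

264.31 g/mol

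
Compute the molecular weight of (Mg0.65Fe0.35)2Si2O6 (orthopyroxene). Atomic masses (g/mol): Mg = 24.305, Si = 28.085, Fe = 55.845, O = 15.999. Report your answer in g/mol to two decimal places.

222.85 g/mol

M = 1.30*24.305 + 0.70*55.845 + 2*28.085 + 6*15.999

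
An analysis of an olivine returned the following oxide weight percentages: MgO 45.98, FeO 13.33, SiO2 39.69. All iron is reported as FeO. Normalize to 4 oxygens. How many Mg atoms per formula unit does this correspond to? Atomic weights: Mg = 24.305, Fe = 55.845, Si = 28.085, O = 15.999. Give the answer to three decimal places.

1.724 Mg apfu

MgO: 45.98/40.304 = 1.14083 mol → 1.14083 mol Mg, 1.14083 mol O.
FeO: 13.33/71.844 = 0.18554 mol → 0.18554 mol Fe, 0.18554 mol O.
SiO2: 39.69/60.083 = 0.66059 mol → 0.66059 mol Si, 1.32118 mol O.
Total oxygen = 2.64755 mol. Normalization factor = 4/2.64755 = 1.51083.
Mg per 4 O = 1.14083 × 1.51083 = 1.724.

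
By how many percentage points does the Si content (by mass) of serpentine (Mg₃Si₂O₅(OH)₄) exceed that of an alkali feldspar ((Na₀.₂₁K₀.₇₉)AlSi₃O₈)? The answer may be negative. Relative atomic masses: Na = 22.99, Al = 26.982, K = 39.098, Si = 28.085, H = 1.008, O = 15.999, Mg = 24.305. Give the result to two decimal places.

-10.37 percentage points

M(Mg₃Si₂O₅(OH)₄) = 277.108 g/mol, so wt% Si = 56.170/277.108 × 100 = 20.27%.
M((Na₀.₂₁K₀.₇₉)AlSi₃O₈) = 274.944 g/mol, so wt% Si = 84.255/274.944 × 100 = 30.64%.
20.27 − 30.64 = -10.37 pp.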